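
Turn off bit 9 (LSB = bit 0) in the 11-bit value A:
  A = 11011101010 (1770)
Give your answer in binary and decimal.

Mask = ~(1 << 9) = 10111111111
Bit 9 of A is 1, so AND-ing with the mask clears it to 0.
  11011101010
& 10111111111
-------------
  10011101010

Answer: 10011101010 (1258)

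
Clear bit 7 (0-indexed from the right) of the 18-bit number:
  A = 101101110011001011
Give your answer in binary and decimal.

Mask = ~(1 << 7) = 111111111101111111
Bit 7 of A is 1, so AND-ing with the mask clears it to 0.
  101101110011001011
& 111111111101111111
--------------------
  101101110001001011

Answer: 101101110001001011 (187467)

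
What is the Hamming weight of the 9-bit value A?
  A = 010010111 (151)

010010111
1-bits at positions (from bit 0 = LSB): 0, 1, 2, 4, 7
Count = 5

Answer: 5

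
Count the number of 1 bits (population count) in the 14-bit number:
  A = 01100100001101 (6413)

01100100001101
1-bits at positions (from bit 0 = LSB): 0, 2, 3, 8, 11, 12
Count = 6

Answer: 6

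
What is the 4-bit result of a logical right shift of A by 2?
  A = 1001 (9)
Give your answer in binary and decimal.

Logical shift right by 2: drop the bottom 2 bit(s), prepend 2 zero(s) on the left.
  1001  ->  keep [10], discard [01], prepend 00
= 0010

Answer: 0010 (2)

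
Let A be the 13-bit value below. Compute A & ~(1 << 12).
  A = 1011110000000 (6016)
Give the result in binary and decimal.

Mask = ~(1 << 12) = 0111111111111
Bit 12 of A is 1, so AND-ing with the mask clears it to 0.
  1011110000000
& 0111111111111
---------------
  0011110000000

Answer: 0011110000000 (1920)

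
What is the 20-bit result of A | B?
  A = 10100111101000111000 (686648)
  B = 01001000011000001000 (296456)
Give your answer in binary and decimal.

Apply | to each column (1 where either bit is 1):
  10100111101000111000
| 01001000011000001000
----------------------
  11101111111000111000

Answer: 11101111111000111000 (982584)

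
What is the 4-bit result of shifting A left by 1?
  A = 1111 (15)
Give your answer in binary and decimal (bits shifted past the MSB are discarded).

Shift left by 1: drop the top 1 bit(s), append 1 zero(s) on the right.
  1111  ->  discard [1], keep [111], append 0
= 1110

Answer: 1110 (14)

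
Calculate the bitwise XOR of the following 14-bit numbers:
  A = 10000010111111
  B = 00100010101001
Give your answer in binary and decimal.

Apply ^ to each column (1 where bits differ):
  10000010111111
^ 00100010101001
----------------
  10100000010110

Answer: 10100000010110 (10262)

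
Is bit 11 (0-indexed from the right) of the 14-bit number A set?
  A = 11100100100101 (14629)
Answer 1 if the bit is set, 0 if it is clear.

Bit 11 is the 12th from the right.
  11100100100101
    ^
That bit is 1.

Answer: 1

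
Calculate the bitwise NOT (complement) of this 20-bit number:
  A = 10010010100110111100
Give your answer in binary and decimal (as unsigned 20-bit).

Flip each bit (0->1, 1->0):
  10010010100110111100
  01101101011001000011

Answer: 01101101011001000011 (448067)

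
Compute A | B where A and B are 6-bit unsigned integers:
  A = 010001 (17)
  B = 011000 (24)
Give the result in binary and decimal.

Apply | to each column (1 where either bit is 1):
  010001
| 011000
--------
  011001

Answer: 011001 (25)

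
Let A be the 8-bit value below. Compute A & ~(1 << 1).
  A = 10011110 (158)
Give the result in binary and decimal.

Mask = ~(1 << 1) = 11111101
Bit 1 of A is 1, so AND-ing with the mask clears it to 0.
  10011110
& 11111101
----------
  10011100

Answer: 10011100 (156)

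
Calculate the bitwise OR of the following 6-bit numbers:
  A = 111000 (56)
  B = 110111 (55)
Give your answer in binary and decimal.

Apply | to each column (1 where either bit is 1):
  111000
| 110111
--------
  111111

Answer: 111111 (63)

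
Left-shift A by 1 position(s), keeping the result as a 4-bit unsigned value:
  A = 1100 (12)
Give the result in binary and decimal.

Shift left by 1: drop the top 1 bit(s), append 1 zero(s) on the right.
  1100  ->  discard [1], keep [100], append 0
= 1000

Answer: 1000 (8)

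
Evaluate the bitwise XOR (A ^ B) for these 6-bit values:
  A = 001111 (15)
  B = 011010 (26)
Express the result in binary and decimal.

Apply ^ to each column (1 where bits differ):
  001111
^ 011010
--------
  010101

Answer: 010101 (21)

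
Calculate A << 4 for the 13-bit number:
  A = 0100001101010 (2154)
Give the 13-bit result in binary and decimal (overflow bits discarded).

Shift left by 4: drop the top 4 bit(s), append 4 zero(s) on the right.
  0100001101010  ->  discard [0100], keep [001101010], append 0000
= 0011010100000

Answer: 0011010100000 (1696)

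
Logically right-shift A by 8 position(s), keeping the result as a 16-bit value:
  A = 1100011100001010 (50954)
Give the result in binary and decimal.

Logical shift right by 8: drop the bottom 8 bit(s), prepend 8 zero(s) on the left.
  1100011100001010  ->  keep [11000111], discard [00001010], prepend 00000000
= 0000000011000111

Answer: 0000000011000111 (199)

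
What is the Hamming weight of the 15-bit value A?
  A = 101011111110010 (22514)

101011111110010
1-bits at positions (from bit 0 = LSB): 1, 4, 5, 6, 7, 8, 9, 10, 12, 14
Count = 10

Answer: 10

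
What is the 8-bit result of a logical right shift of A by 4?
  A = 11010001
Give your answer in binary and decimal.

Logical shift right by 4: drop the bottom 4 bit(s), prepend 4 zero(s) on the left.
  11010001  ->  keep [1101], discard [0001], prepend 0000
= 00001101

Answer: 00001101 (13)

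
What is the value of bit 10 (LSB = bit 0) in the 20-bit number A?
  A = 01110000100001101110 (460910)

Bit 10 is the 11th from the right.
  01110000100001101110
           ^
That bit is 0.

Answer: 0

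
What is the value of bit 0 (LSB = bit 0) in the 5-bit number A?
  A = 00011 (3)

Bit 0 is the 1st from the right.
  00011
      ^
That bit is 1.

Answer: 1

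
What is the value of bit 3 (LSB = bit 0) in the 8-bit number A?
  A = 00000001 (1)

Bit 3 is the 4th from the right.
  00000001
      ^
That bit is 0.

Answer: 0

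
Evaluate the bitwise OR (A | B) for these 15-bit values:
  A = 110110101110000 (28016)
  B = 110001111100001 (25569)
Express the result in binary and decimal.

Apply | to each column (1 where either bit is 1):
  110110101110000
| 110001111100001
-----------------
  110111111110001

Answer: 110111111110001 (28657)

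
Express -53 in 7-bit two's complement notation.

1. Binary of +53:  0110101
2. Invert bits:     1001010
3. Add 1:           1001011

Answer: 1001011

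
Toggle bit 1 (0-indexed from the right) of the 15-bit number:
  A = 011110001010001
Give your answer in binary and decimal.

Mask = 1 << 1 = 000000000000010
Bit 1 of A is 0; XOR with the mask flips it to 1.
  011110001010001
^ 000000000000010
-----------------
  011110001010011

Answer: 011110001010011 (15443)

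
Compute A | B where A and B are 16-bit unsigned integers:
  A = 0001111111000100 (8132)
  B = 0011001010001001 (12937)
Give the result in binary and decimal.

Apply | to each column (1 where either bit is 1):
  0001111111000100
| 0011001010001001
------------------
  0011111111001101

Answer: 0011111111001101 (16333)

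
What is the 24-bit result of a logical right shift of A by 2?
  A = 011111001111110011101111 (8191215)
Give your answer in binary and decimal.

Logical shift right by 2: drop the bottom 2 bit(s), prepend 2 zero(s) on the left.
  011111001111110011101111  ->  keep [0111110011111100111011], discard [11], prepend 00
= 000111110011111100111011

Answer: 000111110011111100111011 (2047803)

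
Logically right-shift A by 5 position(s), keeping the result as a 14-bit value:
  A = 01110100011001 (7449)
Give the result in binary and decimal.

Logical shift right by 5: drop the bottom 5 bit(s), prepend 5 zero(s) on the left.
  01110100011001  ->  keep [011101000], discard [11001], prepend 00000
= 00000011101000

Answer: 00000011101000 (232)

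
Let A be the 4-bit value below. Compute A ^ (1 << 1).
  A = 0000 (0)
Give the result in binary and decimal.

Mask = 1 << 1 = 0010
Bit 1 of A is 0; XOR with the mask flips it to 1.
  0000
^ 0010
------
  0010

Answer: 0010 (2)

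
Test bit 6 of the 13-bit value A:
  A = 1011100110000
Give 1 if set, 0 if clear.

Bit 6 is the 7th from the right.
  1011100110000
        ^
That bit is 0.

Answer: 0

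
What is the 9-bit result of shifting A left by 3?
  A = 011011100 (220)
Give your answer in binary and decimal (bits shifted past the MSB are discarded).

Shift left by 3: drop the top 3 bit(s), append 3 zero(s) on the right.
  011011100  ->  discard [011], keep [011100], append 000
= 011100000

Answer: 011100000 (224)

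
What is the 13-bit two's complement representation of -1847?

1. Binary of +1847:  0011100110111
2. Invert bits:     1100011001000
3. Add 1:           1100011001001

Answer: 1100011001001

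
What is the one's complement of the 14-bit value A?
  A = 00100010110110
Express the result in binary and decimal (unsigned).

Flip each bit (0->1, 1->0):
  00100010110110
  11011101001001

Answer: 11011101001001 (14153)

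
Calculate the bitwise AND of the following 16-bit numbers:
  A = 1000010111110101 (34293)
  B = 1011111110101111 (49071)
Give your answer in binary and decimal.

Apply & to each column (1 only where both bits are 1):
  1000010111110101
& 1011111110101111
------------------
  1000010110100101

Answer: 1000010110100101 (34213)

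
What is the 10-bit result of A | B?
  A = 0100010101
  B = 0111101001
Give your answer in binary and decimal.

Apply | to each column (1 where either bit is 1):
  0100010101
| 0111101001
------------
  0111111101

Answer: 0111111101 (509)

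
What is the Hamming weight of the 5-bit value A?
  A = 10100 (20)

10100
1-bits at positions (from bit 0 = LSB): 2, 4
Count = 2

Answer: 2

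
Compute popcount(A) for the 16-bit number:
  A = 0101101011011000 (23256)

0101101011011000
1-bits at positions (from bit 0 = LSB): 3, 4, 6, 7, 9, 11, 12, 14
Count = 8

Answer: 8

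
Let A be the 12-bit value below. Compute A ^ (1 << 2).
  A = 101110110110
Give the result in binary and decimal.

Mask = 1 << 2 = 000000000100
Bit 2 of A is 1; XOR with the mask flips it to 0.
  101110110110
^ 000000000100
--------------
  101110110010

Answer: 101110110010 (2994)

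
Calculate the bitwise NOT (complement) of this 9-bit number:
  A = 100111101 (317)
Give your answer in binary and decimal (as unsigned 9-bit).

Flip each bit (0->1, 1->0):
  100111101
  011000010

Answer: 011000010 (194)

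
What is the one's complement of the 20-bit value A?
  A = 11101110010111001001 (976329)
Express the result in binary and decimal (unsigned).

Flip each bit (0->1, 1->0):
  11101110010111001001
  00010001101000110110

Answer: 00010001101000110110 (72246)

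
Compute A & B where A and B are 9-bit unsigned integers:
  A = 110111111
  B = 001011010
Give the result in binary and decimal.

Apply & to each column (1 only where both bits are 1):
  110111111
& 001011010
-----------
  000011010

Answer: 000011010 (26)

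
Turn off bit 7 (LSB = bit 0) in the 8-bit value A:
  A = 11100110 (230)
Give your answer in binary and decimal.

Mask = ~(1 << 7) = 01111111
Bit 7 of A is 1, so AND-ing with the mask clears it to 0.
  11100110
& 01111111
----------
  01100110

Answer: 01100110 (102)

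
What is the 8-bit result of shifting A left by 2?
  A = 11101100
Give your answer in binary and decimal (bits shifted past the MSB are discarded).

Shift left by 2: drop the top 2 bit(s), append 2 zero(s) on the right.
  11101100  ->  discard [11], keep [101100], append 00
= 10110000

Answer: 10110000 (176)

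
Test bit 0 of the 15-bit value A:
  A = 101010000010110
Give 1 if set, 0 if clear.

Bit 0 is the 1st from the right.
  101010000010110
                ^
That bit is 0.

Answer: 0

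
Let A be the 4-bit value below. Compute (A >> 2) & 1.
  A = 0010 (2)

Bit 2 is the 3rd from the right.
  0010
   ^
That bit is 0.

Answer: 0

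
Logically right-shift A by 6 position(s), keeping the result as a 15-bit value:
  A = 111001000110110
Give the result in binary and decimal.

Logical shift right by 6: drop the bottom 6 bit(s), prepend 6 zero(s) on the left.
  111001000110110  ->  keep [111001000], discard [110110], prepend 000000
= 000000111001000

Answer: 000000111001000 (456)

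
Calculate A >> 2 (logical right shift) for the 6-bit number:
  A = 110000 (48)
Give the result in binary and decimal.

Logical shift right by 2: drop the bottom 2 bit(s), prepend 2 zero(s) on the left.
  110000  ->  keep [1100], discard [00], prepend 00
= 001100

Answer: 001100 (12)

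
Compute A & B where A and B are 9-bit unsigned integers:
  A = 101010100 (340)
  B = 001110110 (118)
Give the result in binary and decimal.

Apply & to each column (1 only where both bits are 1):
  101010100
& 001110110
-----------
  001010100

Answer: 001010100 (84)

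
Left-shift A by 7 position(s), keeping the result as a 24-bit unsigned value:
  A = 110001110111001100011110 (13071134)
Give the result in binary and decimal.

Shift left by 7: drop the top 7 bit(s), append 7 zero(s) on the right.
  110001110111001100011110  ->  discard [1100011], keep [10111001100011110], append 0000000
= 101110011000111100000000

Answer: 101110011000111100000000 (12160768)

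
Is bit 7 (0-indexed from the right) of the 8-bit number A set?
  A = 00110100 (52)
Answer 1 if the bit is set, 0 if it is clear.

Bit 7 is the 8th from the right.
  00110100
  ^
That bit is 0.

Answer: 0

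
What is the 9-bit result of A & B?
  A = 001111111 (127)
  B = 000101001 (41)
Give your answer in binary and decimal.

Apply & to each column (1 only where both bits are 1):
  001111111
& 000101001
-----------
  000101001

Answer: 000101001 (41)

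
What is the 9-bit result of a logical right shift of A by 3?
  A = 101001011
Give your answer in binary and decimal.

Logical shift right by 3: drop the bottom 3 bit(s), prepend 3 zero(s) on the left.
  101001011  ->  keep [101001], discard [011], prepend 000
= 000101001

Answer: 000101001 (41)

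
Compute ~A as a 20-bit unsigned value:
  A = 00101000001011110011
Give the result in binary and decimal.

Flip each bit (0->1, 1->0):
  00101000001011110011
  11010111110100001100

Answer: 11010111110100001100 (883980)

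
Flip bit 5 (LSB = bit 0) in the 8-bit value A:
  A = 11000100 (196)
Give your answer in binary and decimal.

Mask = 1 << 5 = 00100000
Bit 5 of A is 0; XOR with the mask flips it to 1.
  11000100
^ 00100000
----------
  11100100

Answer: 11100100 (228)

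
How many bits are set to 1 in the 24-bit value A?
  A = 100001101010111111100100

100001101010111111100100
1-bits at positions (from bit 0 = LSB): 2, 5, 6, 7, 8, 9, 10, 11, 13, 15, 17, 18, 23
Count = 13

Answer: 13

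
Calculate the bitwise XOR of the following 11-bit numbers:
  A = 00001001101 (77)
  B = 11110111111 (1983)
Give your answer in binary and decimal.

Apply ^ to each column (1 where bits differ):
  00001001101
^ 11110111111
-------------
  11111110010

Answer: 11111110010 (2034)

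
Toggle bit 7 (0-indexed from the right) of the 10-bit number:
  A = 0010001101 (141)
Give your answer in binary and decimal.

Mask = 1 << 7 = 0010000000
Bit 7 of A is 1; XOR with the mask flips it to 0.
  0010001101
^ 0010000000
------------
  0000001101

Answer: 0000001101 (13)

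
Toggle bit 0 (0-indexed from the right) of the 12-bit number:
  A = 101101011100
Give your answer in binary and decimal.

Mask = 1 << 0 = 000000000001
Bit 0 of A is 0; XOR with the mask flips it to 1.
  101101011100
^ 000000000001
--------------
  101101011101

Answer: 101101011101 (2909)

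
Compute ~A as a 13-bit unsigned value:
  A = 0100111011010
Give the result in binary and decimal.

Flip each bit (0->1, 1->0):
  0100111011010
  1011000100101

Answer: 1011000100101 (5669)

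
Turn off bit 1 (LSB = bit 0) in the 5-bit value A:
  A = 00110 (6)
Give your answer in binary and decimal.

Mask = ~(1 << 1) = 11101
Bit 1 of A is 1, so AND-ing with the mask clears it to 0.
  00110
& 11101
-------
  00100

Answer: 00100 (4)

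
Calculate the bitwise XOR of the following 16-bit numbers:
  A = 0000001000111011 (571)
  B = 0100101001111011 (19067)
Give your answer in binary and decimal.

Apply ^ to each column (1 where bits differ):
  0000001000111011
^ 0100101001111011
------------------
  0100100001000000

Answer: 0100100001000000 (18496)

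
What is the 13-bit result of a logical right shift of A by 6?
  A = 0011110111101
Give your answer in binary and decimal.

Logical shift right by 6: drop the bottom 6 bit(s), prepend 6 zero(s) on the left.
  0011110111101  ->  keep [0011110], discard [111101], prepend 000000
= 0000000011110

Answer: 0000000011110 (30)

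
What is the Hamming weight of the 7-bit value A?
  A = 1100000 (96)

1100000
1-bits at positions (from bit 0 = LSB): 5, 6
Count = 2

Answer: 2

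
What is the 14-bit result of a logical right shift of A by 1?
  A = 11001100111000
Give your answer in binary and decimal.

Logical shift right by 1: drop the bottom 1 bit(s), prepend 1 zero(s) on the left.
  11001100111000  ->  keep [1100110011100], discard [0], prepend 0
= 01100110011100

Answer: 01100110011100 (6556)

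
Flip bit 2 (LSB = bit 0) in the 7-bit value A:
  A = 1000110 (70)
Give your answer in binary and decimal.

Mask = 1 << 2 = 0000100
Bit 2 of A is 1; XOR with the mask flips it to 0.
  1000110
^ 0000100
---------
  1000010

Answer: 1000010 (66)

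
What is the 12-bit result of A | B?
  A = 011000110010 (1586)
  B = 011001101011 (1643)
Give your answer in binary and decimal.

Apply | to each column (1 where either bit is 1):
  011000110010
| 011001101011
--------------
  011001111011

Answer: 011001111011 (1659)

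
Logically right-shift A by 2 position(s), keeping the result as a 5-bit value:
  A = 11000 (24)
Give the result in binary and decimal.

Logical shift right by 2: drop the bottom 2 bit(s), prepend 2 zero(s) on the left.
  11000  ->  keep [110], discard [00], prepend 00
= 00110

Answer: 00110 (6)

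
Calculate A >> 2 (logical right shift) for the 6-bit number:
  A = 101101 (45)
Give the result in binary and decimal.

Logical shift right by 2: drop the bottom 2 bit(s), prepend 2 zero(s) on the left.
  101101  ->  keep [1011], discard [01], prepend 00
= 001011

Answer: 001011 (11)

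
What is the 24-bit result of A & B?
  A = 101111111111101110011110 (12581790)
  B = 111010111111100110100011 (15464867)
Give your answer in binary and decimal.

Apply & to each column (1 only where both bits are 1):
  101111111111101110011110
& 111010111111100110100011
--------------------------
  101010111111100110000010

Answer: 101010111111100110000010 (11270530)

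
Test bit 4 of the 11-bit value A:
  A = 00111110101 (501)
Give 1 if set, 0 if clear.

Bit 4 is the 5th from the right.
  00111110101
        ^
That bit is 1.

Answer: 1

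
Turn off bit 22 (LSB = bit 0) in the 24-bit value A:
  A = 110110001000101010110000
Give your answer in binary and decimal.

Mask = ~(1 << 22) = 101111111111111111111111
Bit 22 of A is 1, so AND-ing with the mask clears it to 0.
  110110001000101010110000
& 101111111111111111111111
--------------------------
  100110001000101010110000

Answer: 100110001000101010110000 (9996976)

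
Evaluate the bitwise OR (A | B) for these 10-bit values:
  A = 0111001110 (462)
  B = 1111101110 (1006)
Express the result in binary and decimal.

Apply | to each column (1 where either bit is 1):
  0111001110
| 1111101110
------------
  1111101110

Answer: 1111101110 (1006)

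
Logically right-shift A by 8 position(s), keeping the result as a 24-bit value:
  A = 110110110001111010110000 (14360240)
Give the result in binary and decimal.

Logical shift right by 8: drop the bottom 8 bit(s), prepend 8 zero(s) on the left.
  110110110001111010110000  ->  keep [1101101100011110], discard [10110000], prepend 00000000
= 000000001101101100011110

Answer: 000000001101101100011110 (56094)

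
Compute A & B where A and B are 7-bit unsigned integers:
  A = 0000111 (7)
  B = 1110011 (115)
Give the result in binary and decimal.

Apply & to each column (1 only where both bits are 1):
  0000111
& 1110011
---------
  0000011

Answer: 0000011 (3)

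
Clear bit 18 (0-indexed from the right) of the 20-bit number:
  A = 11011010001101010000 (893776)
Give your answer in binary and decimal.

Mask = ~(1 << 18) = 10111111111111111111
Bit 18 of A is 1, so AND-ing with the mask clears it to 0.
  11011010001101010000
& 10111111111111111111
----------------------
  10011010001101010000

Answer: 10011010001101010000 (631632)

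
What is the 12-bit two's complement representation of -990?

1. Binary of +990:  001111011110
2. Invert bits:     110000100001
3. Add 1:           110000100010

Answer: 110000100010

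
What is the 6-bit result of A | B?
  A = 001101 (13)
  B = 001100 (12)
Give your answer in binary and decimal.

Apply | to each column (1 where either bit is 1):
  001101
| 001100
--------
  001101

Answer: 001101 (13)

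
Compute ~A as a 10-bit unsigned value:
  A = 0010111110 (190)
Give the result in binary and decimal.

Flip each bit (0->1, 1->0):
  0010111110
  1101000001

Answer: 1101000001 (833)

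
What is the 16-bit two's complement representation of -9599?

1. Binary of +9599:  0010010101111111
2. Invert bits:     1101101010000000
3. Add 1:           1101101010000001

Answer: 1101101010000001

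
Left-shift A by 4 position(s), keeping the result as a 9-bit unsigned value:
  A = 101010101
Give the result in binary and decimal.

Shift left by 4: drop the top 4 bit(s), append 4 zero(s) on the right.
  101010101  ->  discard [1010], keep [10101], append 0000
= 101010000

Answer: 101010000 (336)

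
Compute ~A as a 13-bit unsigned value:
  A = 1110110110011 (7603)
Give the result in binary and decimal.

Flip each bit (0->1, 1->0):
  1110110110011
  0001001001100

Answer: 0001001001100 (588)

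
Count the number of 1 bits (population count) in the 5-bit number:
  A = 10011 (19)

10011
1-bits at positions (from bit 0 = LSB): 0, 1, 4
Count = 3

Answer: 3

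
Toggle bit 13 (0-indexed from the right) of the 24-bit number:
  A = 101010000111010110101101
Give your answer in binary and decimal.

Mask = 1 << 13 = 000000000010000000000000
Bit 13 of A is 1; XOR with the mask flips it to 0.
  101010000111010110101101
^ 000000000010000000000000
--------------------------
  101010000101010110101101

Answer: 101010000101010110101101 (11031981)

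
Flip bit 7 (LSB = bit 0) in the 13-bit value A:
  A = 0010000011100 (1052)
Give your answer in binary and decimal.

Mask = 1 << 7 = 0000010000000
Bit 7 of A is 0; XOR with the mask flips it to 1.
  0010000011100
^ 0000010000000
---------------
  0010010011100

Answer: 0010010011100 (1180)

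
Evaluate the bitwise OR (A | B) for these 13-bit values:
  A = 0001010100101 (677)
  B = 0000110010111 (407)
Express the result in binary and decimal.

Apply | to each column (1 where either bit is 1):
  0001010100101
| 0000110010111
---------------
  0001110110111

Answer: 0001110110111 (951)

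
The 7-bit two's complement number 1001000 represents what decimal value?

MSB is 1, so the value is negative. Find the magnitude:
1. Invert bits:  0110111
2. Add 1:        0111000  = 56
3. Apply sign:   -56

Answer: -56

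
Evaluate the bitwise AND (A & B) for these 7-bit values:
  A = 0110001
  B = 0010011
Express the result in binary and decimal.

Apply & to each column (1 only where both bits are 1):
  0110001
& 0010011
---------
  0010001

Answer: 0010001 (17)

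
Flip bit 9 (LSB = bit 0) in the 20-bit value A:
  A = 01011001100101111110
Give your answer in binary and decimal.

Mask = 1 << 9 = 00000000001000000000
Bit 9 of A is 0; XOR with the mask flips it to 1.
  01011001100101111110
^ 00000000001000000000
----------------------
  01011001101101111110

Answer: 01011001101101111110 (367486)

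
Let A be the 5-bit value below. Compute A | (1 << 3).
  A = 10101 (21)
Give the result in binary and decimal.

Mask = 1 << 3 = 01000
Bit 3 of A is 0, so OR-ing with the mask flips it to 1.
  10101
| 01000
-------
  11101

Answer: 11101 (29)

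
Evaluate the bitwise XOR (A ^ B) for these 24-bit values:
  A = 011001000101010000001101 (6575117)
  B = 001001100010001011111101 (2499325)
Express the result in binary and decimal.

Apply ^ to each column (1 where bits differ):
  011001000101010000001101
^ 001001100010001011111101
--------------------------
  010000100111011011110000

Answer: 010000100111011011110000 (4355824)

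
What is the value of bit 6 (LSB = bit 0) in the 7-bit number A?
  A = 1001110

Bit 6 is the 7th from the right.
  1001110
  ^
That bit is 1.

Answer: 1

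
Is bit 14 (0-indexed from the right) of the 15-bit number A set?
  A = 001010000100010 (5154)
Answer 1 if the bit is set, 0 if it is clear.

Bit 14 is the 15th from the right.
  001010000100010
  ^
That bit is 0.

Answer: 0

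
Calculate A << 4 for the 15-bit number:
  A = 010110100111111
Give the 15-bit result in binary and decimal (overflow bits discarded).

Shift left by 4: drop the top 4 bit(s), append 4 zero(s) on the right.
  010110100111111  ->  discard [0101], keep [10100111111], append 0000
= 101001111110000

Answer: 101001111110000 (21488)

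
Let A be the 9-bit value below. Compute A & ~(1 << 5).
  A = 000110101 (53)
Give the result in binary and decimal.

Mask = ~(1 << 5) = 111011111
Bit 5 of A is 1, so AND-ing with the mask clears it to 0.
  000110101
& 111011111
-----------
  000010101

Answer: 000010101 (21)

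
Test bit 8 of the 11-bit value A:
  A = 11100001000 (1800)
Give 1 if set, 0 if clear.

Bit 8 is the 9th from the right.
  11100001000
    ^
That bit is 1.

Answer: 1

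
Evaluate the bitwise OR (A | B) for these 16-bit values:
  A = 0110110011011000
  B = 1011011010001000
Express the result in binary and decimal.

Apply | to each column (1 where either bit is 1):
  0110110011011000
| 1011011010001000
------------------
  1111111011011000

Answer: 1111111011011000 (65240)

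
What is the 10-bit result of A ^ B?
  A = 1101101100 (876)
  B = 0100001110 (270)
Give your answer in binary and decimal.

Apply ^ to each column (1 where bits differ):
  1101101100
^ 0100001110
------------
  1001100010

Answer: 1001100010 (610)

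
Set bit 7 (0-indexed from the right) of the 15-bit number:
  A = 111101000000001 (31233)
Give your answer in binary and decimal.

Mask = 1 << 7 = 000000010000000
Bit 7 of A is 0, so OR-ing with the mask flips it to 1.
  111101000000001
| 000000010000000
-----------------
  111101010000001

Answer: 111101010000001 (31361)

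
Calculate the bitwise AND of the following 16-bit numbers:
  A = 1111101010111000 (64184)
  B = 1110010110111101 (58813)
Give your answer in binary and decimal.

Apply & to each column (1 only where both bits are 1):
  1111101010111000
& 1110010110111101
------------------
  1110000010111000

Answer: 1110000010111000 (57528)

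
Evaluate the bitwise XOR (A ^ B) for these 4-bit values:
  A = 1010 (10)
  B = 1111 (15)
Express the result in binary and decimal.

Apply ^ to each column (1 where bits differ):
  1010
^ 1111
------
  0101

Answer: 0101 (5)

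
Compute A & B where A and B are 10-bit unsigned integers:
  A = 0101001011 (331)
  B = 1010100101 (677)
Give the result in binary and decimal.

Apply & to each column (1 only where both bits are 1):
  0101001011
& 1010100101
------------
  0000000001

Answer: 0000000001 (1)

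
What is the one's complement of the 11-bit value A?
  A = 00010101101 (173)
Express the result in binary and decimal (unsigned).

Flip each bit (0->1, 1->0):
  00010101101
  11101010010

Answer: 11101010010 (1874)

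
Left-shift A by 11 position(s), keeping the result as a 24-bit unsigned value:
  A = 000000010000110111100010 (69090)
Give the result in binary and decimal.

Shift left by 11: drop the top 11 bit(s), append 11 zero(s) on the right.
  000000010000110111100010  ->  discard [00000001000], keep [0110111100010], append 00000000000
= 011011110001000000000000

Answer: 011011110001000000000000 (7278592)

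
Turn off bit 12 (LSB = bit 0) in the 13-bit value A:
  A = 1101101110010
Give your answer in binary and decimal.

Mask = ~(1 << 12) = 0111111111111
Bit 12 of A is 1, so AND-ing with the mask clears it to 0.
  1101101110010
& 0111111111111
---------------
  0101101110010

Answer: 0101101110010 (2930)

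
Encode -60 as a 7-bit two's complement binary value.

1. Binary of +60:  0111100
2. Invert bits:     1000011
3. Add 1:           1000100

Answer: 1000100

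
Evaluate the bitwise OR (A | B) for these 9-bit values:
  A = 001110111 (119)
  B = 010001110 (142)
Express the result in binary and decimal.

Apply | to each column (1 where either bit is 1):
  001110111
| 010001110
-----------
  011111111

Answer: 011111111 (255)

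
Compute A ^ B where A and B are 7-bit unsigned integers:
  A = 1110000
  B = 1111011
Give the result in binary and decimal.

Apply ^ to each column (1 where bits differ):
  1110000
^ 1111011
---------
  0001011

Answer: 0001011 (11)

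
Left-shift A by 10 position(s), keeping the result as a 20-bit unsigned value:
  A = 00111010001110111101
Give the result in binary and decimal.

Shift left by 10: drop the top 10 bit(s), append 10 zero(s) on the right.
  00111010001110111101  ->  discard [0011101000], keep [1110111101], append 0000000000
= 11101111010000000000

Answer: 11101111010000000000 (979968)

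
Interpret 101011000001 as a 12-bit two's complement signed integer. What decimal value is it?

MSB is 1, so the value is negative. Find the magnitude:
1. Invert bits:  010100111110
2. Add 1:        010100111111  = 1343
3. Apply sign:   -1343

Answer: -1343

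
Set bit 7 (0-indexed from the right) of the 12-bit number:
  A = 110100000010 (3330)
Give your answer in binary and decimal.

Mask = 1 << 7 = 000010000000
Bit 7 of A is 0, so OR-ing with the mask flips it to 1.
  110100000010
| 000010000000
--------------
  110110000010

Answer: 110110000010 (3458)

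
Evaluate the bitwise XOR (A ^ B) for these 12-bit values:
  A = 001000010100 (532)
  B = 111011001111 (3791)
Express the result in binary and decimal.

Apply ^ to each column (1 where bits differ):
  001000010100
^ 111011001111
--------------
  110011011011

Answer: 110011011011 (3291)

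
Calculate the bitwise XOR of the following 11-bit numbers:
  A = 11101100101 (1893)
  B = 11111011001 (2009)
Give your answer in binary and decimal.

Apply ^ to each column (1 where bits differ):
  11101100101
^ 11111011001
-------------
  00010111100

Answer: 00010111100 (188)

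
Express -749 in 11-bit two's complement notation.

1. Binary of +749:  01011101101
2. Invert bits:     10100010010
3. Add 1:           10100010011

Answer: 10100010011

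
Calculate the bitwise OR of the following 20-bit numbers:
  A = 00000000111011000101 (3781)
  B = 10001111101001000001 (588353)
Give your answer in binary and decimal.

Apply | to each column (1 where either bit is 1):
  00000000111011000101
| 10001111101001000001
----------------------
  10001111111011000101

Answer: 10001111111011000101 (589509)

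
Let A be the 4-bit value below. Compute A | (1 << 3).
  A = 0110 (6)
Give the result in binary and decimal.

Mask = 1 << 3 = 1000
Bit 3 of A is 0, so OR-ing with the mask flips it to 1.
  0110
| 1000
------
  1110

Answer: 1110 (14)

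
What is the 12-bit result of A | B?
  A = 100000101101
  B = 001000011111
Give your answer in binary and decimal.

Apply | to each column (1 where either bit is 1):
  100000101101
| 001000011111
--------------
  101000111111

Answer: 101000111111 (2623)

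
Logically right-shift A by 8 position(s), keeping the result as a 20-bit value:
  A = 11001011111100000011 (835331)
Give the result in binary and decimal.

Logical shift right by 8: drop the bottom 8 bit(s), prepend 8 zero(s) on the left.
  11001011111100000011  ->  keep [110010111111], discard [00000011], prepend 00000000
= 00000000110010111111

Answer: 00000000110010111111 (3263)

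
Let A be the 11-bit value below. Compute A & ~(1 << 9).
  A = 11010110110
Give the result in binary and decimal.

Mask = ~(1 << 9) = 10111111111
Bit 9 of A is 1, so AND-ing with the mask clears it to 0.
  11010110110
& 10111111111
-------------
  10010110110

Answer: 10010110110 (1206)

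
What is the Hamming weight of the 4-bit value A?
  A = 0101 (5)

0101
1-bits at positions (from bit 0 = LSB): 0, 2
Count = 2

Answer: 2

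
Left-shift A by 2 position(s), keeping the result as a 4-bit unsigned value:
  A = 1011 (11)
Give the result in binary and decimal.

Shift left by 2: drop the top 2 bit(s), append 2 zero(s) on the right.
  1011  ->  discard [10], keep [11], append 00
= 1100

Answer: 1100 (12)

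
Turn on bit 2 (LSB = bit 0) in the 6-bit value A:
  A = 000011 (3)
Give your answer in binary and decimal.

Mask = 1 << 2 = 000100
Bit 2 of A is 0, so OR-ing with the mask flips it to 1.
  000011
| 000100
--------
  000111

Answer: 000111 (7)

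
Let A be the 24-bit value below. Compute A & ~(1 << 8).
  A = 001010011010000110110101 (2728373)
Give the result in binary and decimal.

Mask = ~(1 << 8) = 111111111111111011111111
Bit 8 of A is 1, so AND-ing with the mask clears it to 0.
  001010011010000110110101
& 111111111111111011111111
--------------------------
  001010011010000010110101

Answer: 001010011010000010110101 (2728117)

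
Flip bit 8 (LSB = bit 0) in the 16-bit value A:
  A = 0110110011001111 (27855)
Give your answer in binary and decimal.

Mask = 1 << 8 = 0000000100000000
Bit 8 of A is 0; XOR with the mask flips it to 1.
  0110110011001111
^ 0000000100000000
------------------
  0110110111001111

Answer: 0110110111001111 (28111)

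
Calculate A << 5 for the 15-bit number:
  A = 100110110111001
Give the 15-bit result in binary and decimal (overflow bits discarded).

Shift left by 5: drop the top 5 bit(s), append 5 zero(s) on the right.
  100110110111001  ->  discard [10011], keep [0110111001], append 00000
= 011011100100000

Answer: 011011100100000 (14112)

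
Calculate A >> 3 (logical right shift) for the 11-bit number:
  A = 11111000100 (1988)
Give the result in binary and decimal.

Logical shift right by 3: drop the bottom 3 bit(s), prepend 3 zero(s) on the left.
  11111000100  ->  keep [11111000], discard [100], prepend 000
= 00011111000

Answer: 00011111000 (248)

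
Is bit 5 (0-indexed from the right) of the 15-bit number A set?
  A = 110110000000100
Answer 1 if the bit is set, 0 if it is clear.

Bit 5 is the 6th from the right.
  110110000000100
           ^
That bit is 0.

Answer: 0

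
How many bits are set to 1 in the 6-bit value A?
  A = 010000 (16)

010000
1-bits at positions (from bit 0 = LSB): 4
Count = 1

Answer: 1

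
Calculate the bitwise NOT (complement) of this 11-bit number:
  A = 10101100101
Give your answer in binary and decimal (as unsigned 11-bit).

Flip each bit (0->1, 1->0):
  10101100101
  01010011010

Answer: 01010011010 (666)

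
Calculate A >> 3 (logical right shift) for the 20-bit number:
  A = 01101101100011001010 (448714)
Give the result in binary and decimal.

Logical shift right by 3: drop the bottom 3 bit(s), prepend 3 zero(s) on the left.
  01101101100011001010  ->  keep [01101101100011001], discard [010], prepend 000
= 00001101101100011001

Answer: 00001101101100011001 (56089)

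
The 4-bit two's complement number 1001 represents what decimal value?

MSB is 1, so the value is negative. Find the magnitude:
1. Invert bits:  0110
2. Add 1:        0111  = 7
3. Apply sign:   -7

Answer: -7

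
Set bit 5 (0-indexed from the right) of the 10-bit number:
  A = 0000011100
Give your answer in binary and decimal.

Mask = 1 << 5 = 0000100000
Bit 5 of A is 0, so OR-ing with the mask flips it to 1.
  0000011100
| 0000100000
------------
  0000111100

Answer: 0000111100 (60)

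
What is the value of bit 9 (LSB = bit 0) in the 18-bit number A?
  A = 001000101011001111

Bit 9 is the 10th from the right.
  001000101011001111
          ^
That bit is 1.

Answer: 1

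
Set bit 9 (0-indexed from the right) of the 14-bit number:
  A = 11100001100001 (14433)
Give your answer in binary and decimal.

Mask = 1 << 9 = 00001000000000
Bit 9 of A is 0, so OR-ing with the mask flips it to 1.
  11100001100001
| 00001000000000
----------------
  11101001100001

Answer: 11101001100001 (14945)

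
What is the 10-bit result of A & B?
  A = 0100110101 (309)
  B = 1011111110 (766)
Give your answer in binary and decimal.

Apply & to each column (1 only where both bits are 1):
  0100110101
& 1011111110
------------
  0000110100

Answer: 0000110100 (52)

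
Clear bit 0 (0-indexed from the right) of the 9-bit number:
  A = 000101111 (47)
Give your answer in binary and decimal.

Mask = ~(1 << 0) = 111111110
Bit 0 of A is 1, so AND-ing with the mask clears it to 0.
  000101111
& 111111110
-----------
  000101110

Answer: 000101110 (46)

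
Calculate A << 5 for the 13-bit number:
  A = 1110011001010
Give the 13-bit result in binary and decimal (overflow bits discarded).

Shift left by 5: drop the top 5 bit(s), append 5 zero(s) on the right.
  1110011001010  ->  discard [11100], keep [11001010], append 00000
= 1100101000000

Answer: 1100101000000 (6464)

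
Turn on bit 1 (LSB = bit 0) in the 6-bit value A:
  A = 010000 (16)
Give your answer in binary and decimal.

Mask = 1 << 1 = 000010
Bit 1 of A is 0, so OR-ing with the mask flips it to 1.
  010000
| 000010
--------
  010010

Answer: 010010 (18)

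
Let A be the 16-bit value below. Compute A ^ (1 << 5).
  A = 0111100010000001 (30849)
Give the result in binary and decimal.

Mask = 1 << 5 = 0000000000100000
Bit 5 of A is 0; XOR with the mask flips it to 1.
  0111100010000001
^ 0000000000100000
------------------
  0111100010100001

Answer: 0111100010100001 (30881)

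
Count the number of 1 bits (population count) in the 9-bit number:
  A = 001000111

001000111
1-bits at positions (from bit 0 = LSB): 0, 1, 2, 6
Count = 4

Answer: 4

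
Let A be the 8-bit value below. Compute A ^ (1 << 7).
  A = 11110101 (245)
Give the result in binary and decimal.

Mask = 1 << 7 = 10000000
Bit 7 of A is 1; XOR with the mask flips it to 0.
  11110101
^ 10000000
----------
  01110101

Answer: 01110101 (117)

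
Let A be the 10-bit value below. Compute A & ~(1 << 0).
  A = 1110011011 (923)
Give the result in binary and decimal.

Mask = ~(1 << 0) = 1111111110
Bit 0 of A is 1, so AND-ing with the mask clears it to 0.
  1110011011
& 1111111110
------------
  1110011010

Answer: 1110011010 (922)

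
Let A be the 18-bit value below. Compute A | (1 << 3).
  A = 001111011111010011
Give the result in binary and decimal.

Mask = 1 << 3 = 000000000000001000
Bit 3 of A is 0, so OR-ing with the mask flips it to 1.
  001111011111010011
| 000000000000001000
--------------------
  001111011111011011

Answer: 001111011111011011 (63451)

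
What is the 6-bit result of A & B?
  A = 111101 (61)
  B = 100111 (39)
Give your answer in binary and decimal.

Apply & to each column (1 only where both bits are 1):
  111101
& 100111
--------
  100101

Answer: 100101 (37)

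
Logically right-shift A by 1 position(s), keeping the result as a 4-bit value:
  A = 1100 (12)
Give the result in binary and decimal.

Logical shift right by 1: drop the bottom 1 bit(s), prepend 1 zero(s) on the left.
  1100  ->  keep [110], discard [0], prepend 0
= 0110

Answer: 0110 (6)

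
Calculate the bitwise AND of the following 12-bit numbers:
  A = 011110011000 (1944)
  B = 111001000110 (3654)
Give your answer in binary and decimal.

Apply & to each column (1 only where both bits are 1):
  011110011000
& 111001000110
--------------
  011000000000

Answer: 011000000000 (1536)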